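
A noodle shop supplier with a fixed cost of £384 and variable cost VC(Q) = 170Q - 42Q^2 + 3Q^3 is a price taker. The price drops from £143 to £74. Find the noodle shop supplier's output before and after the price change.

AVC = 170 - 42Q + 3Q^2, minimized at Q = 7 where min AVC = £23. MC = 170 - 84Q + 9Q^2.
At P = £143 ≥ min AVC, set P = MC on the rising branch: Q = 9.
At P = £74 ≥ min AVC, set P = MC: Q = 8. The firm stays open but cuts output.

Output falls from 9 to 8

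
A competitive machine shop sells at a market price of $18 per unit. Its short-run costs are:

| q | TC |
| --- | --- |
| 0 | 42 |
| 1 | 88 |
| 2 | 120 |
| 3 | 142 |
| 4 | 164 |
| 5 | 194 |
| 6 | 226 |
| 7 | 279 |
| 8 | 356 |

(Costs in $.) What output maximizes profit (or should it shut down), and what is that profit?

Compute π = P·q − TC at each output: q=0: -42; q=1: -70; q=2: -84; q=3: -88; q=4: -92; q=5: -104; q=6: -118; q=7: -153; q=8: -212.
Profit is highest at q = 0. Equivalently, the lowest AVC in the table is 152/5 ≈ $30.40 at q = 5, and P = $18 falls below it — price never covers variable cost, so the firm shuts down and loses only its fixed cost.

q = 0 (shut down); profit = -$42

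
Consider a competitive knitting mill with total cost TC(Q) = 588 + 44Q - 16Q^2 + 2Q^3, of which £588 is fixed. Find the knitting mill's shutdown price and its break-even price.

Shutdown price = £12; break-even price = £114

Shutdown price = min AVC. AVC = 44 - 16Q + 2Q^2, with vertex at Q = 4 and minimum £12.
ATC = 588/Q + 44 - 16Q + 2Q^2. Setting dATC/dQ = −588/Q^2 − 16 + 4Q = 0 gives Q = 7 (since 4·7^3 − 16·7^2 = 588).
min ATC = 588/7 + 44 − 16·7 + 2·7^2 = £114. That is the break-even price.
For £12 ≤ P < £114 the firm produces at a loss; below £12 it shuts down.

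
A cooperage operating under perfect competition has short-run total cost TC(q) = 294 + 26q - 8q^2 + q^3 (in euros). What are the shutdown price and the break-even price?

Shutdown price = €10; break-even price = €61

AVC = 26 - 8q + q^2; minimized at q = 4, giving min AVC = €10. That is the shutdown price.
ATC = 294/q + 26 - 8q + q^2. Setting dATC/dq = −294/q^2 − 8 + 2q = 0 gives q = 7 (since 2·7^3 − 8·7^2 = 294).
min ATC = 294/7 + 26 − 8·7 + 7^2 = €61. That is the break-even price.
For €10 ≤ P < €61 the firm produces at a loss; below €10 it shuts down.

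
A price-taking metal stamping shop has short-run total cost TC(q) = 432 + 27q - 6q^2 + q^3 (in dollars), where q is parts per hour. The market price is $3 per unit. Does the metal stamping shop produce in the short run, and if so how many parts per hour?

Strip out fixed cost: VC = 27q - 6q^2 + q^3. Then AVC = 27 - 6q + q^2 and MC = 27 - 12q + 3q^2.
The AVC parabola has its vertex at q = 6/2 = 3, where AVC = 27 - 6·3 + 3^2 = $18.
Since P = $3 < min AVC = $18, price fails to cover variable cost at any output.
The firm minimizes its loss by shutting down and losing only its fixed cost of $432.

Shut down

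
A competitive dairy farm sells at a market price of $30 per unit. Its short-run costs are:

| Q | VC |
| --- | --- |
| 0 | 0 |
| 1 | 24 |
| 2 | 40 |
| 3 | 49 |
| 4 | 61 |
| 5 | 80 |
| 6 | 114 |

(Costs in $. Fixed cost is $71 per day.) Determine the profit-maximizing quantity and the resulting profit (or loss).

Q = 5; profit = -$1

Tabulate TR − TC: Q=0: -71; Q=1: -65; Q=2: -51; Q=3: -30; Q=4: -12; Q=5: -1; Q=6: -5.
Profit is maximized at Q = 5. AVC there is 80/5 = $16 ≤ P, so producing beats shutting down (which would give -$71).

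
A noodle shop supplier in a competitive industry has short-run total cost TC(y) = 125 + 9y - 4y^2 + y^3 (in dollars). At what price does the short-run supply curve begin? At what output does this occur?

$5 per unit, at y = 2

The shutdown price is the minimum of AVC. VC = 9y - 4y^2 + y^3, so AVC = 9 - 4y + y^2.
At the minimum of AVC, MC = AVC. MC = 9 - 8y + 3y^2; setting MC = AVC gives 2y^2 - 4y = 0, so y = 2. min AVC = 5.
So the shutdown price is $5.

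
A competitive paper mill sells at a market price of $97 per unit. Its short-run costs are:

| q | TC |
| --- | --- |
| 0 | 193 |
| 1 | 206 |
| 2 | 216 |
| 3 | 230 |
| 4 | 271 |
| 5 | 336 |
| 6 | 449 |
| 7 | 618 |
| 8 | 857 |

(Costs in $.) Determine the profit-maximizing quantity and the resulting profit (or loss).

Profit at each row (π = 97q − TC): q=0: -193; q=1: -109; q=2: -22; q=3: 61; q=4: 117; q=5: 149; q=6: 133; q=7: 61; q=8: -81.
Profit is maximized at q = 5. AVC there is 143/5 = $28.60 ≤ P, so producing beats shutting down (which would give -$193).

q = 5; profit = $149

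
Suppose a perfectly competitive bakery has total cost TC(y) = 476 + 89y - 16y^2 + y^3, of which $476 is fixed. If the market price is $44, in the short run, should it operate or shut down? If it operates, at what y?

From TC, MC = TC'(y) = 89 - 32y + 3y^2 and AVC = VC/y = 89 - 16y + y^2.
AVC hits its minimum where MC = AVC, at y = 8, giving min AVC = 89 - 16·8 + 8^2 = $25.
Because $44 ≥ $25, revenue can cover variable cost; the firm operates.
P = MC gives 45 - 32y + 3y^2 = 0, with roots 5/3 and 9. Take the larger (rising MC): y* = 9.
Check: AVC at y = 9 is $26 ≤ P, so revenue covers variable cost.
Profit = P·y − TC = 44·9 − 710 = -$314, a loss, but smaller than the $476 fixed cost the firm would lose by shutting down.

Produce at y = 9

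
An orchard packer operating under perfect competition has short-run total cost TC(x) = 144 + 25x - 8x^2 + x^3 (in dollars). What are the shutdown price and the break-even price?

Shutdown price = $9; break-even price = $37

AVC = 25 - 8x + x^2; minimized at x = 4, giving min AVC = $9. That is the shutdown price.
ATC = 144/x + 25 - 8x + x^2. Setting dATC/dx = −144/x^2 − 8 + 2x = 0 gives x = 6 (since 2·6^3 − 8·6^2 = 144).
min ATC = 144/6 + 25 − 8·6 + 6^2 = $37. That is the break-even price.
Between these two prices the firm operates at a loss; above $37 it earns a profit.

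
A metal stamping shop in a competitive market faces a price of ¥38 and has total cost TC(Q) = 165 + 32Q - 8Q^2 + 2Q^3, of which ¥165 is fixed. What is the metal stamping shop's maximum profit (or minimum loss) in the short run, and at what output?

AVC = 32 - 8Q + 2Q^2 has its minimum ¥24 at Q = 2; price ¥38 clears that bar, so the firm operates.
With MC = 32 - 16Q + 6Q^2, P = MC on the upward-sloping part at Q* = 3.
TR = 38·3 = 114. TC = 165 + 78 = 243. Profit = 114 − 243 = -¥129.
That loss of ¥129 beats the ¥165 the firm would lose by shutting down; producing recovers ¥36 of fixed cost.

Profit = -¥129 at Q = 3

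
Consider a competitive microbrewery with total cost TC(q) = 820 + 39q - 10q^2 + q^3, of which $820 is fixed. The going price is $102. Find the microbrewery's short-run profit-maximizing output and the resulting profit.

Profit = -$172 at q = 9

AVC = 39 - 10q + q^2; min AVC = $14 at q = 5. Since P = $102 ≥ min AVC, the firm produces.
MC = 39 - 20q + 3q^2. Setting P = MC and taking the root on the rising branch gives q* = 9.
TR = 102·9 = 918. TC = 820 + 270 = 1090. Profit = 918 − 1090 = -$172.
That loss of $172 beats the $820 the firm would lose by shutting down; producing recovers $648 of fixed cost.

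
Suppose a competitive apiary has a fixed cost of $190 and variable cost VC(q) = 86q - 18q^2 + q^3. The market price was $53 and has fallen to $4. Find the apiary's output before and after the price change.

MC = 86 - 36q + 3q^2; the shutdown threshold is min AVC = $5 (at q = 9).
At P = $53 ≥ min AVC, set P = MC on the rising branch: q = 11.
At P = $4 < min AVC = $5, price no longer covers variable cost at any output, so the firm shuts down: q = 0.

Output falls from 11 to 0 (the firm shuts down)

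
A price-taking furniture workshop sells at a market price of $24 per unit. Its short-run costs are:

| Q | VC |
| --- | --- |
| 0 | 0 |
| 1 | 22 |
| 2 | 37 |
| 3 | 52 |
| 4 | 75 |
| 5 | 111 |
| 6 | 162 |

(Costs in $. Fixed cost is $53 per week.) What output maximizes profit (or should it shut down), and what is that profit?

Q = 4; profit = -$32

Tabulate TR − TC: Q=0: -53; Q=1: -51; Q=2: -42; Q=3: -33; Q=4: -32; Q=5: -44; Q=6: -71.
Profit is maximized at Q = 4. AVC there is 75/4 = $18.75 ≤ P, so producing beats shutting down (which would give -$53).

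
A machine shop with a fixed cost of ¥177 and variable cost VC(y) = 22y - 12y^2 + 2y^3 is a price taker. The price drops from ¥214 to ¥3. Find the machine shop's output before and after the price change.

AVC = 22 - 12y + 2y^2, minimized at y = 3 where min AVC = ¥4. MC = 22 - 24y + 6y^2.
At P = ¥214 ≥ min AVC, set P = MC on the rising branch: y = 8.
At P = ¥3 < min AVC = ¥4, price no longer covers variable cost at any output, so the firm shuts down: y = 0.

Output falls from 8 to 0 (the firm shuts down)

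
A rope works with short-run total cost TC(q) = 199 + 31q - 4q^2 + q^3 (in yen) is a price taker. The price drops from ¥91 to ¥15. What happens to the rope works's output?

MC = 31 - 8q + 3q^2; the shutdown threshold is min AVC = ¥27 (at q = 2).
With P = ¥91 above the shutdown price, P = MC gives q = 6.
At P = ¥15 < min AVC = ¥27, price no longer covers variable cost at any output, so the firm shuts down: q = 0.

Output falls from 6 to 0 (the firm shuts down)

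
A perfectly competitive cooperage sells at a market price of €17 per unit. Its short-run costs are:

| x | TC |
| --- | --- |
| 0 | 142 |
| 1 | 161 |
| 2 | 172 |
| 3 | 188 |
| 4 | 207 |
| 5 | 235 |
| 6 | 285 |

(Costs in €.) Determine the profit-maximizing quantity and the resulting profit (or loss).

Compute π = P·x − TC at each output: x=0: -142; x=1: -144; x=2: -138; x=3: -137; x=4: -139; x=5: -150; x=6: -183.
Profit is maximized at x = 3. AVC there is 46/3 = €15.33 ≤ P, so producing beats shutting down (which would give -€142).

x = 3; profit = -€137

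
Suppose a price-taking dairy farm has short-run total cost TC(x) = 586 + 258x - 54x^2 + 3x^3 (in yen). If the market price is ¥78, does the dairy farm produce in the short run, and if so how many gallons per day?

Variable cost is VC = 258x - 54x^2 + 3x^3, so AVC = VC/x = 258 - 54x + 3x^2 and MC = dTC/dx = 258 - 108x + 9x^2.
AVC hits its minimum where MC = AVC, at x = 9, giving min AVC = 258 - 54·9 + 3·9^2 = ¥15.
P = ¥78 exceeds min AVC = ¥15, so the firm stays open.
P = MC gives 180 - 108x + 9x^2 = 0, with roots 2 and 10. Take the larger (rising MC): x* = 10.
Check: AVC at x = 10 is ¥18 ≤ P, so revenue covers variable cost.
Profit = P·x − TC = 78·10 − 766 = ¥14.

Produce at x = 10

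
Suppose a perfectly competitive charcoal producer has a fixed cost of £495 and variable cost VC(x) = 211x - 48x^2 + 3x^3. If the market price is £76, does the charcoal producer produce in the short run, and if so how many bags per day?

From TC, MC = TC'(x) = 211 - 96x + 9x^2 and AVC = VC/x = 211 - 48x + 3x^2.
AVC is minimized where dAVC/dx = -48 + 6x = 0, at x = 8; min AVC = 211 - 48·8 + 3·8^2 = £19.
Because £76 ≥ £19, revenue can cover variable cost; the firm operates.
P = MC gives 135 - 96x + 9x^2 = 0, with roots 5/3 and 9. Take the larger (rising MC): x* = 9.
Check: AVC at x = 9 is £22 ≤ P, so revenue covers variable cost.
Profit = P·x − TC = 76·9 − 693 = -£9, a loss, but smaller than the £495 fixed cost the firm would lose by shutting down.

Produce at x = 9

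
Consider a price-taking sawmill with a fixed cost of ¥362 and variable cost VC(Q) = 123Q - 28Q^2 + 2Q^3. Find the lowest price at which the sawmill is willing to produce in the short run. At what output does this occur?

The shutdown price is the minimum of AVC. VC = 123Q - 28Q^2 + 2Q^3, so AVC = 123 - 28Q + 2Q^2.
dAVC/dQ = -28 + 4Q = 0 gives Q = 7. min AVC = 123 - 28·7 + 2·7^2 = 25.
For P < ¥25 the firm produces nothing.

¥25 per unit, at Q = 7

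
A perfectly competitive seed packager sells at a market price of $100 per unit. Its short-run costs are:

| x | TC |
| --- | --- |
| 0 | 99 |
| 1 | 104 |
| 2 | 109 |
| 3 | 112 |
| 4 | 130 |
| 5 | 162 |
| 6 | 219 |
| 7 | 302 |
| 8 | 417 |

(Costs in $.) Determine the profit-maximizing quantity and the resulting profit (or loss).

x = 7; profit = $398

Compute π = P·x − TC at each output: x=0: -99; x=1: -4; x=2: 91; x=3: 188; x=4: 270; x=5: 338; x=6: 381; x=7: 398; x=8: 383.
Profit is maximized at x = 7. AVC there is 203/7 = $29 ≤ P, so producing beats shutting down (which would give -$99).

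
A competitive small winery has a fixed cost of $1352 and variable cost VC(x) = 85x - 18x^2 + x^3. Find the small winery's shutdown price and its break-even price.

Shutdown price = min AVC. AVC = 85 - 18x + x^2, with vertex at x = 9 and minimum $4.
ATC = 1352/x + 85 - 18x + x^2. Setting dATC/dx = −1352/x^2 − 18 + 2x = 0 gives x = 13 (since 2·13^3 − 18·13^2 = 1352).
min ATC = 1352/13 + 85 − 18·13 + 13^2 = $124. That is the break-even price.
Between these two prices the firm operates at a loss; above $124 it earns a profit.

Shutdown price = $4; break-even price = $124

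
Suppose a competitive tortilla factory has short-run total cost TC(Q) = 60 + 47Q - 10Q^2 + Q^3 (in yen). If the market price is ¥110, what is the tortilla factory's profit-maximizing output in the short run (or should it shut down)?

Produce at Q = 9

Variable cost is VC = 47Q - 10Q^2 + Q^3, so AVC = VC/Q = 47 - 10Q + Q^2 and MC = dTC/dQ = 47 - 20Q + 3Q^2.
AVC is minimized where dAVC/dQ = -10 + 2Q = 0, at Q = 5; min AVC = 47 - 10·5 + 5^2 = ¥22.
Because ¥110 ≥ ¥22, revenue can cover variable cost; the firm operates.
P = MC gives -63 - 20Q + 3Q^2 = 0, with roots -7/3 and 9. Take the larger (rising MC): Q* = 9.
Check: AVC at Q = 9 is ¥38 ≤ P, so revenue covers variable cost.
Profit = P·Q − TC = 110·9 − 402 = ¥588.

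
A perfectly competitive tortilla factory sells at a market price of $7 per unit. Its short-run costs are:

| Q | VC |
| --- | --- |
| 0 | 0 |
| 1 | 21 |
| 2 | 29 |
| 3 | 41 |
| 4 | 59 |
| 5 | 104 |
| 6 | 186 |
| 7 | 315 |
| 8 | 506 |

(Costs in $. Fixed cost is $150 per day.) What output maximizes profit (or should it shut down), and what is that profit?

Q = 0 (shut down); profit = -$150

Compute π = P·Q − TC at each output: Q=0: -150; Q=1: -164; Q=2: -165; Q=3: -170; Q=4: -181; Q=5: -219; Q=6: -294; Q=7: -416; Q=8: -600.
Profit is highest at Q = 0. Equivalently, the lowest AVC in the table is 41/3 ≈ $13.67 at Q = 3, and P = $7 falls below it — price never covers variable cost, so the firm shuts down and loses only its fixed cost.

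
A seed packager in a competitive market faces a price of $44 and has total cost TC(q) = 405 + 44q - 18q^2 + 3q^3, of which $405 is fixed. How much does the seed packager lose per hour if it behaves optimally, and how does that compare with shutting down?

Profit = -$309 at q = 4

AVC = 44 - 18q + 3q^2; min AVC = $17 at q = 3. Since P = $44 ≥ min AVC, the firm produces.
MC = 44 - 36q + 9q^2. Setting P = MC and taking the root on the rising branch gives q* = 4.
TR = 44·4 = 176. TC = 405 + 80 = 485. Profit = 176 − 485 = -$309.
Shutting down would mean losing the fixed cost of $405, so operating at a loss of $309 is better by $96.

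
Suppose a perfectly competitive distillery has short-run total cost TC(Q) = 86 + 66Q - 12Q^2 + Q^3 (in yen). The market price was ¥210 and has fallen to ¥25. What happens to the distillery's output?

Output falls from 12 to 0 (the firm shuts down)

AVC = 66 - 12Q + Q^2, minimized at Q = 6 where min AVC = ¥30. MC = 66 - 24Q + 3Q^2.
At P = ¥210 ≥ min AVC, set P = MC on the rising branch: Q = 12.
At P = ¥25 < min AVC = ¥30, price no longer covers variable cost at any output, so the firm shuts down: Q = 0.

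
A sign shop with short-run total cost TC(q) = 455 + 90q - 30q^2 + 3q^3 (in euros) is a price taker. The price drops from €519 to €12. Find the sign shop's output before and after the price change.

Output falls from 11 to 0 (the firm shuts down)

AVC = 90 - 30q + 3q^2, minimized at q = 5 where min AVC = €15. MC = 90 - 60q + 9q^2.
At P = €519 ≥ min AVC, set P = MC on the rising branch: q = 11.
At P = €12 < min AVC = €15, price no longer covers variable cost at any output, so the firm shuts down: q = 0.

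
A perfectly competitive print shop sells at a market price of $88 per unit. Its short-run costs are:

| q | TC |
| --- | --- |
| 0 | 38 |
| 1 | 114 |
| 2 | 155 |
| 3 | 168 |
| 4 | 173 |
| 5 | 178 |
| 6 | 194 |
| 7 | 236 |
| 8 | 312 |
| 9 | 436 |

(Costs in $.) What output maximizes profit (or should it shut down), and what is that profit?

Tabulate TR − TC: q=0: -38; q=1: -26; q=2: 21; q=3: 96; q=4: 179; q=5: 262; q=6: 334; q=7: 380; q=8: 392; q=9: 356.
Profit is maximized at q = 8. AVC there is 274/8 = $34.25 ≤ P, so producing beats shutting down (which would give -$38).

q = 8; profit = $392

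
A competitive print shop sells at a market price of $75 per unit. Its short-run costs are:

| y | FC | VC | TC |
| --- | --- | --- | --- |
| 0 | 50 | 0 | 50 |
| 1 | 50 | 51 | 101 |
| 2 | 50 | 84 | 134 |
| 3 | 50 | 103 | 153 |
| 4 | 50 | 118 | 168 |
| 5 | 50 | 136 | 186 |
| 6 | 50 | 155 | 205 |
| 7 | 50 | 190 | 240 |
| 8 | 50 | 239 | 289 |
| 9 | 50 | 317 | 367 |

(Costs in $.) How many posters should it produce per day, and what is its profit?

y = 8; profit = $311

Compute π = P·y − TC at each output: y=0: -50; y=1: -26; y=2: 16; y=3: 72; y=4: 132; y=5: 189; y=6: 245; y=7: 285; y=8: 311; y=9: 308.
Profit is maximized at y = 8. AVC there is 239/8 = $29.88 ≤ P, so producing beats shutting down (which would give -$50).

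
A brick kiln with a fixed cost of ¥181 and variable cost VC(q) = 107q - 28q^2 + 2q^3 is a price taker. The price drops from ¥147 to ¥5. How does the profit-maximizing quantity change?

MC = 107 - 56q + 6q^2; the shutdown threshold is min AVC = ¥9 (at q = 7).
With P = ¥147 above the shutdown price, P = MC gives q = 10.
At P = ¥5 < min AVC = ¥9, price no longer covers variable cost at any output, so the firm shuts down: q = 0.

Output falls from 10 to 0 (the firm shuts down)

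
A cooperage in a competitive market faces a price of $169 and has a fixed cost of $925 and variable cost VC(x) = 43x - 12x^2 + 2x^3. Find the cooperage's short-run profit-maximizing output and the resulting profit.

AVC = 43 - 12x + 2x^2 has its minimum $25 at x = 3; price $169 clears that bar, so the firm operates.
MC = 43 - 24x + 6x^2. Setting P = MC and taking the root on the rising branch gives x* = 7.
TR = 169·7 = 1183. TC = 925 + 399 = 1324. Profit = 1183 − 1324 = -$141.
That loss of $141 beats the $925 the firm would lose by shutting down; producing recovers $784 of fixed cost.

Profit = -$141 at x = 7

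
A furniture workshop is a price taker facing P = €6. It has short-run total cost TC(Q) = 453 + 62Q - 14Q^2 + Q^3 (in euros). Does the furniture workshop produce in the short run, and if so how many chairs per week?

Strip out fixed cost: VC = 62Q - 14Q^2 + Q^3. Then AVC = 62 - 14Q + Q^2 and MC = 62 - 28Q + 3Q^2.
AVC is minimized where dAVC/dQ = -14 + 2Q = 0, at Q = 7; min AVC = 62 - 14·7 + 7^2 = €13.
Since P = €6 < min AVC = €13, price fails to cover variable cost at any output.
The firm minimizes its loss by shutting down and losing only its fixed cost of €453.

Shut down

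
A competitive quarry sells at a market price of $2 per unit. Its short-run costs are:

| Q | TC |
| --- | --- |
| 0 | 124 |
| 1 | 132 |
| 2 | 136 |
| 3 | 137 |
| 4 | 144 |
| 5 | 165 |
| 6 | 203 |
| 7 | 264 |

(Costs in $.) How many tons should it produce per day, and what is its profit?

Q = 0 (shut down); profit = -$124

Profit at each row (π = 2Q − TC): Q=0: -124; Q=1: -130; Q=2: -132; Q=3: -131; Q=4: -136; Q=5: -155; Q=6: -191; Q=7: -250.
Profit is highest at Q = 0. Equivalently, the lowest AVC in the table is 13/3 ≈ $4.33 at Q = 3, and P = $2 falls below it — price never covers variable cost, so the firm shuts down and loses only its fixed cost.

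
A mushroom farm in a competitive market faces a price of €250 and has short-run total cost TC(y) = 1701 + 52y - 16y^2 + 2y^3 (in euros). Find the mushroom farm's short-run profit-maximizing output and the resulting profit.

Profit = -€81 at y = 9

AVC = 52 - 16y + 2y^2; min AVC = €20 at y = 4. Since P = €250 ≥ min AVC, the firm produces.
MC = 52 - 32y + 6y^2. Setting P = MC and taking the root on the rising branch gives y* = 9.
TR = 250·9 = 2250. TC = 1701 + 630 = 2331. Profit = 2250 − 2331 = -€81.
By producing, the firm covers all variable cost plus €1620 of fixed cost; shutting down would lose the full €1701.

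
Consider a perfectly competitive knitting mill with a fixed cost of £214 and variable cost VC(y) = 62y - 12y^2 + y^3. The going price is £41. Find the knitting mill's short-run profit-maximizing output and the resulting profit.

Profit = -£116 at y = 7

AVC = 62 - 12y + y^2; min AVC = £26 at y = 6. Since P = £41 ≥ min AVC, the firm produces.
MC = 62 - 24y + 3y^2. Setting P = MC and taking the root on the rising branch gives y* = 7.
TR = 41·7 = 287. TC = 214 + 189 = 403. Profit = 287 − 403 = -£116.
By producing, the firm covers all variable cost plus £98 of fixed cost; shutting down would lose the full £214.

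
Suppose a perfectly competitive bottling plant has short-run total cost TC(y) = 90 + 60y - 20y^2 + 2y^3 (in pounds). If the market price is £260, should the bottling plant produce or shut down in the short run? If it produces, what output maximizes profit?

Variable cost is VC = 60y - 20y^2 + 2y^3, so AVC = VC/y = 60 - 20y + 2y^2 and MC = dTC/dy = 60 - 40y + 6y^2.
AVC is minimized where dAVC/dy = -20 + 4y = 0, at y = 5; min AVC = 60 - 20·5 + 2·5^2 = £10.
Because £260 ≥ £10, revenue can cover variable cost; the firm operates.
P = MC gives -200 - 40y + 6y^2 = 0, with roots -10/3 and 10. Take the larger (rising MC): y* = 10.
Check: AVC at y = 10 is £60 ≤ P, so revenue covers variable cost.
Profit = P·y − TC = 260·10 − 690 = £1910.

Produce at y = 10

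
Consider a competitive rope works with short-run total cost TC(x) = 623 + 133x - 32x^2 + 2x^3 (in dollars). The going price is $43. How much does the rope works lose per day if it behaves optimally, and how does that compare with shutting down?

Profit = -$299 at x = 9

AVC = 133 - 32x + 2x^2 has its minimum $5 at x = 8; price $43 clears that bar, so the firm operates.
With MC = 133 - 64x + 6x^2, P = MC on the upward-sloping part at x* = 9.
TR = 43·9 = 387. TC = 623 + 63 = 686. Profit = 387 − 686 = -$299.
Shutting down would mean losing the fixed cost of $623, so operating at a loss of $299 is better by $324.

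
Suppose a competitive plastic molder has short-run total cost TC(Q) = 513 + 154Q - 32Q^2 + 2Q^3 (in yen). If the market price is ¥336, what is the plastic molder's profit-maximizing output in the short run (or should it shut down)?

Variable cost is VC = 154Q - 32Q^2 + 2Q^3, so AVC = VC/Q = 154 - 32Q + 2Q^2 and MC = dTC/dQ = 154 - 64Q + 6Q^2.
AVC is minimized where dAVC/dQ = -32 + 4Q = 0, at Q = 8; min AVC = 154 - 32·8 + 2·8^2 = ¥26.
Since P = ¥336 ≥ min AVC = ¥26, price covers variable cost and the firm should produce.
Solving P = MC: -182 - 64Q + 6Q^2 = 0 ⇒ Q = -7/3 or 13. On the upward-sloping branch, Q* = 13.
Check: AVC at Q = 13 is ¥76 ≤ P, so revenue covers variable cost.
Profit = P·Q − TC = 336·13 − 1501 = ¥2867.

Produce at Q = 13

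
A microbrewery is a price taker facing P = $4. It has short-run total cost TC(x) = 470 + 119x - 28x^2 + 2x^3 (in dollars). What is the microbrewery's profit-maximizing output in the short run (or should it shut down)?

Shut down

From TC, MC = TC'(x) = 119 - 56x + 6x^2 and AVC = VC/x = 119 - 28x + 2x^2.
The AVC parabola has its vertex at x = 28/4 = 7, where AVC = 119 - 28·7 + 2·7^2 = $21.
With P < min AVC ($4 < $21), every unit sold adds to the loss.
The firm minimizes its loss by shutting down and losing only its fixed cost of $470.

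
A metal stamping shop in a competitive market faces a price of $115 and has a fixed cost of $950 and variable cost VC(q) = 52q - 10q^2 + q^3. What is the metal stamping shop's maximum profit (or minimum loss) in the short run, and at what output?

Profit = -$302 at q = 9

AVC = 52 - 10q + q^2 has its minimum $27 at q = 5; price $115 clears that bar, so the firm operates.
With MC = 52 - 20q + 3q^2, P = MC on the upward-sloping part at q* = 9.
TR = 115·9 = 1035. TC = 950 + 387 = 1337. Profit = 1035 − 1337 = -$302.
Shutting down would mean losing the fixed cost of $950, so operating at a loss of $302 is better by $648.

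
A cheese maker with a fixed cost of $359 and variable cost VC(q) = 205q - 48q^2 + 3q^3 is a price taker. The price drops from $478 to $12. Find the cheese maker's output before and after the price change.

AVC = 205 - 48q + 3q^2, minimized at q = 8 where min AVC = $13. MC = 205 - 96q + 9q^2.
At P = $478 ≥ min AVC, set P = MC on the rising branch: q = 13.
At P = $12 < min AVC = $13, price no longer covers variable cost at any output, so the firm shuts down: q = 0.

Output falls from 13 to 0 (the firm shuts down)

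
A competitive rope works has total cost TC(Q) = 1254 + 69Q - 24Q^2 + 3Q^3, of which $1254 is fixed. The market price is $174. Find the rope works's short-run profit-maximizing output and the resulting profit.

AVC = 69 - 24Q + 3Q^2 has its minimum $21 at Q = 4; price $174 clears that bar, so the firm operates.
With MC = 69 - 48Q + 9Q^2, P = MC on the upward-sloping part at Q* = 7.
TR = 174·7 = 1218. TC = 1254 + 336 = 1590. Profit = 1218 − 1590 = -$372.
By producing, the firm covers all variable cost plus $882 of fixed cost; shutting down would lose the full $1254.

Profit = -$372 at Q = 7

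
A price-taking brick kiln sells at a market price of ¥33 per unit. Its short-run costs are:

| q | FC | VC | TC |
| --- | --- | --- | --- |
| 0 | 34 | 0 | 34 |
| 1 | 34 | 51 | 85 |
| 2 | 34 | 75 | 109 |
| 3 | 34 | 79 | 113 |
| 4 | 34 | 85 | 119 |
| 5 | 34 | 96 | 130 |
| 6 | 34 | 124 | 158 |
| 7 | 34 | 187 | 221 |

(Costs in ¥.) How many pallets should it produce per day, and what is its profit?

Profit at each row (π = 33q − TC): q=0: -34; q=1: -52; q=2: -43; q=3: -14; q=4: 13; q=5: 35; q=6: 40; q=7: 10.
Profit is maximized at q = 6. AVC there is 124/6 = ¥20.67 ≤ P, so producing beats shutting down (which would give -¥34).

q = 6; profit = ¥40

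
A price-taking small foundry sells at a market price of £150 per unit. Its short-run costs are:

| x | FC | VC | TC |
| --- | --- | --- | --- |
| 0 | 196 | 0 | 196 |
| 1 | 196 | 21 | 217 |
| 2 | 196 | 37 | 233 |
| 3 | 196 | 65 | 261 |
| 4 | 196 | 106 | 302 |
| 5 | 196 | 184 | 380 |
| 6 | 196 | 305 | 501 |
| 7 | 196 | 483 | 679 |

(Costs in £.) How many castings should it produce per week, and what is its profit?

Tabulate TR − TC: x=0: -196; x=1: -67; x=2: 67; x=3: 189; x=4: 298; x=5: 370; x=6: 399; x=7: 371.
Profit is maximized at x = 6. AVC there is 305/6 = £50.83 ≤ P, so producing beats shutting down (which would give -£196).

x = 6; profit = £399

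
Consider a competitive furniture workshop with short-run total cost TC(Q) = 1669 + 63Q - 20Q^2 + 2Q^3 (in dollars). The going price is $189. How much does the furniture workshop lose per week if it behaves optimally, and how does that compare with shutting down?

AVC = 63 - 20Q + 2Q^2 has its minimum $13 at Q = 5; price $189 clears that bar, so the firm operates.
MC = 63 - 40Q + 6Q^2. Setting P = MC and taking the root on the rising branch gives Q* = 9.
TR = 189·9 = 1701. TC = 1669 + 405 = 2074. Profit = 1701 − 2074 = -$373.
That loss of $373 beats the $1669 the firm would lose by shutting down; producing recovers $1296 of fixed cost.

Profit = -$373 at Q = 9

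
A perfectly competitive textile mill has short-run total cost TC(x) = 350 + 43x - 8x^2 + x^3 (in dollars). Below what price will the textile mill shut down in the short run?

$27 per unit

The shutdown price is the minimum of AVC. VC = 43x - 8x^2 + x^3, so AVC = 43 - 8x + x^2.
dAVC/dx = -8 + 2x = 0 gives x = 4. min AVC = 43 - 8·4 + 4^2 = 27.
The firm shuts down for any P below $27.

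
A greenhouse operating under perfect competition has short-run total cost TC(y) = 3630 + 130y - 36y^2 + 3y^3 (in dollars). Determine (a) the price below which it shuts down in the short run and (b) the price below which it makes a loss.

Shutdown price = min AVC. AVC = 130 - 36y + 3y^2, with vertex at y = 6 and minimum $22.
ATC = 3630/y + 130 - 36y + 3y^2. Setting dATC/dy = −3630/y^2 − 36 + 6y = 0 gives y = 11 (since 6·11^3 − 36·11^2 = 3630).
min ATC = 3630/11 + 130 − 36·11 + 3·11^2 = $427. That is the break-even price.
For $22 ≤ P < $427 the firm produces at a loss; below $22 it shuts down.

Shutdown price = $22; break-even price = $427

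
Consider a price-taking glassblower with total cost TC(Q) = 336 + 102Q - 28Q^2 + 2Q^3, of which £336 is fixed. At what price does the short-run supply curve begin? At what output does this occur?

The firm shuts down when price falls below the minimum of average variable cost. AVC = VC/Q = 102 - 28Q + 2Q^2.
At the minimum of AVC, MC = AVC. MC = 102 - 56Q + 6Q^2; setting MC = AVC gives 4Q^2 - 28Q = 0, so Q = 7. min AVC = 4.
For P < £4 the firm produces nothing.

£4 per unit, at Q = 7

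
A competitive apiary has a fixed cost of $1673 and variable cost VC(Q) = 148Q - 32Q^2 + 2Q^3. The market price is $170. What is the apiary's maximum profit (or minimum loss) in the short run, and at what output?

AVC = 148 - 32Q + 2Q^2; min AVC = $20 at Q = 8. Since P = $170 ≥ min AVC, the firm produces.
MC = 148 - 64Q + 6Q^2. Setting P = MC and taking the root on the rising branch gives Q* = 11.
TR = 170·11 = 1870. TC = 1673 + 418 = 2091. Profit = 1870 − 2091 = -$221.
That loss of $221 beats the $1673 the firm would lose by shutting down; producing recovers $1452 of fixed cost.

Profit = -$221 at Q = 11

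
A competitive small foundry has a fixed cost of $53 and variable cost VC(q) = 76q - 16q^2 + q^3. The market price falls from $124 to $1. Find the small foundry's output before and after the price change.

MC = 76 - 32q + 3q^2; the shutdown threshold is min AVC = $12 (at q = 8).
At P = $124 ≥ min AVC, set P = MC on the rising branch: q = 12.
At P = $1 < min AVC = $12, price no longer covers variable cost at any output, so the firm shuts down: q = 0.

Output falls from 12 to 0 (the firm shuts down)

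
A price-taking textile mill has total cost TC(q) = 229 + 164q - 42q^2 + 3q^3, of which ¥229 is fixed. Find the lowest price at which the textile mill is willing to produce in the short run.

The shutdown price is the minimum of AVC. VC = 164q - 42q^2 + 3q^3, so AVC = 164 - 42q + 3q^2.
At the minimum of AVC, MC = AVC. MC = 164 - 84q + 9q^2; setting MC = AVC gives 6q^2 - 42q = 0, so q = 7. min AVC = 17.
The firm shuts down for any P below ¥17.

¥17 per unit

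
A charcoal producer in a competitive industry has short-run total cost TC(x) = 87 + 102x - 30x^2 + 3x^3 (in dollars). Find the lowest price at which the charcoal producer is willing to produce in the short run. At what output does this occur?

$27 per unit, at x = 5

Short-run supply begins at min AVC. From VC = 102x - 30x^2 + 3x^3, AVC = 102 - 30x + 3x^2.
dAVC/dx = -30 + 6x = 0 gives x = 5. min AVC = 102 - 30·5 + 3·5^2 = 27.
For P < $27 the firm produces nothing.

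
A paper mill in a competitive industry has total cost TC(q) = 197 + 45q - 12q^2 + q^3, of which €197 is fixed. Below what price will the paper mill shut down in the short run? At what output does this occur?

The firm shuts down when price falls below the minimum of average variable cost. AVC = VC/q = 45 - 12q + q^2.
At the minimum of AVC, MC = AVC. MC = 45 - 24q + 3q^2; setting MC = AVC gives 2q^2 - 12q = 0, so q = 6. min AVC = 9.
The firm shuts down for any P below €9.

€9 per unit, at q = 6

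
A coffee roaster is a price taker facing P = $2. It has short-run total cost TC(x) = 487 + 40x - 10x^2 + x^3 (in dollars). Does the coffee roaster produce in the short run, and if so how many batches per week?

Variable cost is VC = 40x - 10x^2 + x^3, so AVC = VC/x = 40 - 10x + x^2 and MC = dTC/dx = 40 - 20x + 3x^2.
The AVC parabola has its vertex at x = 10/2 = 5, where AVC = 40 - 10·5 + 5^2 = $15.
Since P = $2 < min AVC = $15, price fails to cover variable cost at any output.
Shutting down limits the loss to fixed cost, $487.

Shut down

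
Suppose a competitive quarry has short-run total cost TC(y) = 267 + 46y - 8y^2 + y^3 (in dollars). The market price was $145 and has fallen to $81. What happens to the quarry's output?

Output falls from 9 to 7

MC = 46 - 16y + 3y^2; the shutdown threshold is min AVC = $30 (at y = 4).
At P = $145 ≥ min AVC, set P = MC on the rising branch: y = 9.
At P = $81 ≥ min AVC, set P = MC: y = 7. The firm stays open but cuts output.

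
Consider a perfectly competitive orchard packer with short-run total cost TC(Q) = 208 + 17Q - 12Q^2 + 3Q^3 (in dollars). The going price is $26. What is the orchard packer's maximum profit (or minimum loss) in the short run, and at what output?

AVC = 17 - 12Q + 3Q^2 has its minimum $5 at Q = 2; price $26 clears that bar, so the firm operates.
With MC = 17 - 24Q + 9Q^2, P = MC on the upward-sloping part at Q* = 3.
TR = 26·3 = 78. TC = 208 + 24 = 232. Profit = 78 − 232 = -$154.
By producing, the firm covers all variable cost plus $54 of fixed cost; shutting down would lose the full $208.

Profit = -$154 at Q = 3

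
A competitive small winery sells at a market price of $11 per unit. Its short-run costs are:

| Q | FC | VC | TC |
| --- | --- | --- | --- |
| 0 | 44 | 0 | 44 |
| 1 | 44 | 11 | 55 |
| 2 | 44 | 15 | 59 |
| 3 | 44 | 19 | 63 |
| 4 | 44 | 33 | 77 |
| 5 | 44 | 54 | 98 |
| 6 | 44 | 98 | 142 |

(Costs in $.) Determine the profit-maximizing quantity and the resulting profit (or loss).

Q = 3; profit = -$30

Tabulate TR − TC: Q=0: -44; Q=1: -44; Q=2: -37; Q=3: -30; Q=4: -33; Q=5: -43; Q=6: -76.
Profit is maximized at Q = 3. AVC there is 19/3 = $6.33 ≤ P, so producing beats shutting down (which would give -$44).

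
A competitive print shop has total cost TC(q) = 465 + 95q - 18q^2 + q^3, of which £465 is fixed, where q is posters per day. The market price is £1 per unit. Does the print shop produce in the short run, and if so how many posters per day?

Shut down

Variable cost is VC = 95q - 18q^2 + q^3, so AVC = VC/q = 95 - 18q + q^2 and MC = dTC/dq = 95 - 36q + 3q^2.
The AVC parabola has its vertex at q = 18/2 = 9, where AVC = 95 - 18·9 + 9^2 = £14.
Since P = £1 < min AVC = £14, price fails to cover variable cost at any output.
The firm minimizes its loss by shutting down and losing only its fixed cost of £465.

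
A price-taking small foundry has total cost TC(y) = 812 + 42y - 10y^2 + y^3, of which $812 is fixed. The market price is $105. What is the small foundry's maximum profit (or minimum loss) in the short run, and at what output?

Profit = -$164 at y = 9

AVC = 42 - 10y + y^2; min AVC = $17 at y = 5. Since P = $105 ≥ min AVC, the firm produces.
MC = 42 - 20y + 3y^2. Setting P = MC and taking the root on the rising branch gives y* = 9.
TR = 105·9 = 945. TC = 812 + 297 = 1109. Profit = 945 − 1109 = -$164.
By producing, the firm covers all variable cost plus $648 of fixed cost; shutting down would lose the full $812.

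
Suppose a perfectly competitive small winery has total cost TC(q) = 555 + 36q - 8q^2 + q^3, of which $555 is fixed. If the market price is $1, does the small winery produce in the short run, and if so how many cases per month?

From TC, MC = TC'(q) = 36 - 16q + 3q^2 and AVC = VC/q = 36 - 8q + q^2.
AVC is minimized where dAVC/dq = -8 + 2q = 0, at q = 4; min AVC = 36 - 8·4 + 4^2 = $20.
With P < min AVC ($1 < $20), every unit sold adds to the loss.
Shutting down limits the loss to fixed cost, $555.

Shut down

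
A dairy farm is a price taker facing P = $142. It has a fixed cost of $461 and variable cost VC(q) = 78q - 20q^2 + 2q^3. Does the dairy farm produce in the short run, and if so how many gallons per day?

Produce at q = 8

Strip out fixed cost: VC = 78q - 20q^2 + 2q^3. Then AVC = 78 - 20q + 2q^2 and MC = 78 - 40q + 6q^2.
AVC is minimized where dAVC/dq = -20 + 4q = 0, at q = 5; min AVC = 78 - 20·5 + 2·5^2 = $28.
Since P = $142 ≥ min AVC = $28, price covers variable cost and the firm should produce.
Solving P = MC: -64 - 40q + 6q^2 = 0 ⇒ q = -4/3 or 8. On the upward-sloping branch, q* = 8.
Check: AVC at q = 8 is $46 ≤ P, so revenue covers variable cost.
Profit = P·q − TC = 142·8 − 829 = $307.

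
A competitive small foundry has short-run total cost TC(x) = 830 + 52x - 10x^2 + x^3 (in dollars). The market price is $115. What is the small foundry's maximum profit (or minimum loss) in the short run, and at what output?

Profit = -$182 at x = 9

AVC = 52 - 10x + x^2; min AVC = $27 at x = 5. Since P = $115 ≥ min AVC, the firm produces.
With MC = 52 - 20x + 3x^2, P = MC on the upward-sloping part at x* = 9.
TR = 115·9 = 1035. TC = 830 + 387 = 1217. Profit = 1035 − 1217 = -$182.
That loss of $182 beats the $830 the firm would lose by shutting down; producing recovers $648 of fixed cost.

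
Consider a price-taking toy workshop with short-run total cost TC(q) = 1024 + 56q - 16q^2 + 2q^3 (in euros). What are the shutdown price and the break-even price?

Shutdown price = min AVC. AVC = 56 - 16q + 2q^2, with vertex at q = 4 and minimum €24.
ATC = 1024/q + 56 - 16q + 2q^2. Setting dATC/dq = −1024/q^2 − 16 + 4q = 0 gives q = 8 (since 4·8^3 − 16·8^2 = 1024).
min ATC = 1024/8 + 56 − 16·8 + 2·8^2 = €184. That is the break-even price.
For €24 ≤ P < €184 the firm produces at a loss; below €24 it shuts down.

Shutdown price = €24; break-even price = €184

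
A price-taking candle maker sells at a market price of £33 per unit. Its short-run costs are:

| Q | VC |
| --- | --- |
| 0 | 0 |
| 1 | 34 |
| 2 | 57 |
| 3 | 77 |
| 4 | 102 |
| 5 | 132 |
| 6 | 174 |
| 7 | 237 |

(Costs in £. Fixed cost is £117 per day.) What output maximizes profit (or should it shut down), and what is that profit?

Q = 5; profit = -£84

Profit at each row (π = 33Q − TC): Q=0: -117; Q=1: -118; Q=2: -108; Q=3: -95; Q=4: -87; Q=5: -84; Q=6: -93; Q=7: -123.
Profit is maximized at Q = 5. AVC there is 132/5 = £26.40 ≤ P, so producing beats shutting down (which would give -£117).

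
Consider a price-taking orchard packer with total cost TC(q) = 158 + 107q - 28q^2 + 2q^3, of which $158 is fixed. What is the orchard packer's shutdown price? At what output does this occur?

$9 per unit, at q = 7

Short-run supply begins at min AVC. From VC = 107q - 28q^2 + 2q^3, AVC = 107 - 28q + 2q^2.
dAVC/dq = -28 + 4q = 0 gives q = 7. min AVC = 107 - 28·7 + 2·7^2 = 9.
So the shutdown price is $9.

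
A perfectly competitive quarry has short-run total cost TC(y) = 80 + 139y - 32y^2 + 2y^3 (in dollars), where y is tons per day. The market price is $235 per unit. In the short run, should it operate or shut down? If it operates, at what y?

Produce at y = 12

Strip out fixed cost: VC = 139y - 32y^2 + 2y^3. Then AVC = 139 - 32y + 2y^2 and MC = 139 - 64y + 6y^2.
AVC hits its minimum where MC = AVC, at y = 8, giving min AVC = 139 - 32·8 + 2·8^2 = $11.
P = $235 exceeds min AVC = $11, so the firm stays open.
Solving P = MC: -96 - 64y + 6y^2 = 0 ⇒ y = -4/3 or 12. On the upward-sloping branch, y* = 12.
Check: AVC at y = 12 is $43 ≤ P, so revenue covers variable cost.
Profit = P·y − TC = 235·12 − 596 = $2224.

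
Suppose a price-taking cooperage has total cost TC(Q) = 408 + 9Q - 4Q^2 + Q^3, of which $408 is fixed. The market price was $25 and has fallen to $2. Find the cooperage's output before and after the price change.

Output falls from 4 to 0 (the firm shuts down)

AVC = 9 - 4Q + Q^2, minimized at Q = 2 where min AVC = $5. MC = 9 - 8Q + 3Q^2.
With P = $25 above the shutdown price, P = MC gives Q = 4.
At P = $2 < min AVC = $5, price no longer covers variable cost at any output, so the firm shuts down: Q = 0.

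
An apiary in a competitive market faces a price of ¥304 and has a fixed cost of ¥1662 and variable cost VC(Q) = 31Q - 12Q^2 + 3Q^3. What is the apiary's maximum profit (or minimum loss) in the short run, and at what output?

AVC = 31 - 12Q + 3Q^2; min AVC = ¥19 at Q = 2. Since P = ¥304 ≥ min AVC, the firm produces.
MC = 31 - 24Q + 9Q^2. Setting P = MC and taking the root on the rising branch gives Q* = 7.
TR = 304·7 = 2128. TC = 1662 + 658 = 2320. Profit = 2128 − 2320 = -¥192.
Shutting down would mean losing the fixed cost of ¥1662, so operating at a loss of ¥192 is better by ¥1470.

Profit = -¥192 at Q = 7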